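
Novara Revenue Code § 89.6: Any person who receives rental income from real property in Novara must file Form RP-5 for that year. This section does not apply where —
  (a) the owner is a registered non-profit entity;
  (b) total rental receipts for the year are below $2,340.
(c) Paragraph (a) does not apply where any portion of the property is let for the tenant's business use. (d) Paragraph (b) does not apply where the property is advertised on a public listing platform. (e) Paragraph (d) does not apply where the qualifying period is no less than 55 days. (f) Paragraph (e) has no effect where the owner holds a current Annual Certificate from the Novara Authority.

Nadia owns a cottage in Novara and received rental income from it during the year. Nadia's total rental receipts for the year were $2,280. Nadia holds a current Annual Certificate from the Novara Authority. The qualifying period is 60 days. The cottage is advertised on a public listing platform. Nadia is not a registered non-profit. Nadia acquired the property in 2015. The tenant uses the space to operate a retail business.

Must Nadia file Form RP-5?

Yes — Nadia must file Form RP-5.

Exception (a) does not apply: Nadia is not a registered non-profit.
Exception (b) is satisfied on its face — total rental receipts for the year are $2,280, below the $2,340 limit. However, paragraphs (d)–(f) must be considered: (d) operates against (b): the property is publicly advertised. (e) is engaged (the qualifying period is 60 days, meeting the 55 days threshold), but yields to (f): (f) operates against (e): a current Annual Certificate is held. (b) is therefore removed.
No exception is made out. Nadia falls within the general rule.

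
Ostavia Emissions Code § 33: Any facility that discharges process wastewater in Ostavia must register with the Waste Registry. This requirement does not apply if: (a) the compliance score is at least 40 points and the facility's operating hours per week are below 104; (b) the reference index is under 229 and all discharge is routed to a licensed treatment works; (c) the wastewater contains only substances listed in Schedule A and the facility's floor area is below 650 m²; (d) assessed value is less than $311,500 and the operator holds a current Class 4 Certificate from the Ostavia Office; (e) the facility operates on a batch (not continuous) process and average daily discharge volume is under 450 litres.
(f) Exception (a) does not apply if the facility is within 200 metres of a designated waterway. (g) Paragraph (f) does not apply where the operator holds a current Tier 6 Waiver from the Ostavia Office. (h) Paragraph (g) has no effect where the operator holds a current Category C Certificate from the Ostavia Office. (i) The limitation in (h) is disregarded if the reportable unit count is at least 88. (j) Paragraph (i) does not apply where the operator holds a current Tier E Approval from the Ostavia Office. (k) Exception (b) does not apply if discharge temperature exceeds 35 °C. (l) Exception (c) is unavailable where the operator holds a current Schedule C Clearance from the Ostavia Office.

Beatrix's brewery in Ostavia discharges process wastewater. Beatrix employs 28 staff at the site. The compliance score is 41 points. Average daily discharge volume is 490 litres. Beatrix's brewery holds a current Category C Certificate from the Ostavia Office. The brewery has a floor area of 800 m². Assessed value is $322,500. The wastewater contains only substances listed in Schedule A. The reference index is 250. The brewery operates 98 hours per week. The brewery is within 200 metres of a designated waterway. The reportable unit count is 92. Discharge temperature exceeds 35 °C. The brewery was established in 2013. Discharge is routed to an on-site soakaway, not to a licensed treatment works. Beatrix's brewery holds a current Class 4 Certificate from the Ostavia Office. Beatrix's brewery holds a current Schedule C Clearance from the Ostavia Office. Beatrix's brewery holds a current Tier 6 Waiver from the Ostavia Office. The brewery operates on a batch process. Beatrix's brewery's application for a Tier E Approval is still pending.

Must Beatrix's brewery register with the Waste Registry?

Exception (a)'s conditions are all satisfied: the compliance score is 41 points, meeting the 40 points threshold; the facility's operating hours per week are 98, below the 104 limit. Applying paragraphs (f)–(j): (f) would limit (a) — the brewery is within 200 m of a designated waterway — but (g) sets (f) aside: (g) operates against (f): a current Tier 6 Waiver is held. (h) would limit (g) — a current Category C Certificate is held — but (i) sets (h) aside: (i) operates against (h): the reportable unit count is 92, meeting the 88 threshold. (j) is not triggered (the Tier E Approval is not current), so (i) stands. Exception (a) stands.
Exception (b) does not apply: the reference index is 250, not under 229.
Exception (c) requires that the facility's floor area is below 650 m²; but the facility's floor area is 800 m², not below 650 m², so (c) is unavailable.
Exception (d) does not apply: assessed value is $322,500, not less than $311,500.
Exception (e) requires that average daily discharge volume is under 450 litres; but average daily discharge volume is 490 litres, not under 450 litres, so (e) is unavailable.

No — exception (a) applies; Beatrix's brewery is not required to register with the Waste Registry.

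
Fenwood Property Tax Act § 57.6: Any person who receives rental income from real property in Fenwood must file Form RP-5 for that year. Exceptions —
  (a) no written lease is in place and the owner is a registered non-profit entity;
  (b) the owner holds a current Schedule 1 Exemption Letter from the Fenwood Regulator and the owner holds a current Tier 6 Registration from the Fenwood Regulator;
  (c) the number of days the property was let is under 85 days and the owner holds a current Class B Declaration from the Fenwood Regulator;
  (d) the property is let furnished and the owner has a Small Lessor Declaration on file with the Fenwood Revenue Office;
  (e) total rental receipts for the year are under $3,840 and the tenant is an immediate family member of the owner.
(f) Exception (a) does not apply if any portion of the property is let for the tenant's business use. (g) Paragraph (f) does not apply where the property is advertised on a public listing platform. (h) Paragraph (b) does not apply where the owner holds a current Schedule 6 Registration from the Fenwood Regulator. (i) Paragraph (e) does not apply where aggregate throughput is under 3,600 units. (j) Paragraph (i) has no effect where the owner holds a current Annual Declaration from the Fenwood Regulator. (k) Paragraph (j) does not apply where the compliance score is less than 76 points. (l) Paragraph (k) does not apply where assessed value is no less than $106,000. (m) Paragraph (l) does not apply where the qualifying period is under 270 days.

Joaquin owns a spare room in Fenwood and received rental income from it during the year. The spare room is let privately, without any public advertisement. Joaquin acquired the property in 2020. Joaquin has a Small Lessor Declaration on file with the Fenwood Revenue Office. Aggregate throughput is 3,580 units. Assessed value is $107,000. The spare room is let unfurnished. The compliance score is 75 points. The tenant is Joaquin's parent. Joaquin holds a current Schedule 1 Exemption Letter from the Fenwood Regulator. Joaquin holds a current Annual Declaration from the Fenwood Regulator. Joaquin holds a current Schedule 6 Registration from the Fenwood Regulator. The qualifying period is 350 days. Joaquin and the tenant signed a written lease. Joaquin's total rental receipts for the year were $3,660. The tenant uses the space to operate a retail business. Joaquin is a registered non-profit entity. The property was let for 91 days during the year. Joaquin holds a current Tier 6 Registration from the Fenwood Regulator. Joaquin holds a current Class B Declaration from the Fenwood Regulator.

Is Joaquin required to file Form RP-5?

No — exception (e) applies; Joaquin is not required to file Form RP-5.

Exception (a) does not apply: a written lease is in place.
Exception (b) is satisfied on its face — a current Schedule 1 Exemption Letter is held; a current Tier 6 Registration is held. However, paragraph (h) must be considered: (h) operates against (b): a current Schedule 6 Registration is held. So (b) is unavailable.
Exception (c) fails — the number of days the property was let is 91 days, not under 85 days.
Exception (d) fails — the property is let unfurnished.
Exception (e): total rental receipts for the year are $3,660, under the $3,840 limit; the tenant is an immediate family member — every condition holds. As to paragraphs (i)–(m): (i) would limit (e) — aggregate throughput is 3,580 units, under the 3,600 units limit — but (j) sets (i) aside: (j) is triggered — a current Annual Declaration is held. (k) would limit (j) — the compliance score is 75 points, less than the 76 points limit — but (l) sets (k) aside: (l) operates against (k): assessed value is $107,000, meeting the $106,000 threshold. (m) is not engaged (the qualifying period is 350 days, not under 270 days), so (l) stands. So (e) applies.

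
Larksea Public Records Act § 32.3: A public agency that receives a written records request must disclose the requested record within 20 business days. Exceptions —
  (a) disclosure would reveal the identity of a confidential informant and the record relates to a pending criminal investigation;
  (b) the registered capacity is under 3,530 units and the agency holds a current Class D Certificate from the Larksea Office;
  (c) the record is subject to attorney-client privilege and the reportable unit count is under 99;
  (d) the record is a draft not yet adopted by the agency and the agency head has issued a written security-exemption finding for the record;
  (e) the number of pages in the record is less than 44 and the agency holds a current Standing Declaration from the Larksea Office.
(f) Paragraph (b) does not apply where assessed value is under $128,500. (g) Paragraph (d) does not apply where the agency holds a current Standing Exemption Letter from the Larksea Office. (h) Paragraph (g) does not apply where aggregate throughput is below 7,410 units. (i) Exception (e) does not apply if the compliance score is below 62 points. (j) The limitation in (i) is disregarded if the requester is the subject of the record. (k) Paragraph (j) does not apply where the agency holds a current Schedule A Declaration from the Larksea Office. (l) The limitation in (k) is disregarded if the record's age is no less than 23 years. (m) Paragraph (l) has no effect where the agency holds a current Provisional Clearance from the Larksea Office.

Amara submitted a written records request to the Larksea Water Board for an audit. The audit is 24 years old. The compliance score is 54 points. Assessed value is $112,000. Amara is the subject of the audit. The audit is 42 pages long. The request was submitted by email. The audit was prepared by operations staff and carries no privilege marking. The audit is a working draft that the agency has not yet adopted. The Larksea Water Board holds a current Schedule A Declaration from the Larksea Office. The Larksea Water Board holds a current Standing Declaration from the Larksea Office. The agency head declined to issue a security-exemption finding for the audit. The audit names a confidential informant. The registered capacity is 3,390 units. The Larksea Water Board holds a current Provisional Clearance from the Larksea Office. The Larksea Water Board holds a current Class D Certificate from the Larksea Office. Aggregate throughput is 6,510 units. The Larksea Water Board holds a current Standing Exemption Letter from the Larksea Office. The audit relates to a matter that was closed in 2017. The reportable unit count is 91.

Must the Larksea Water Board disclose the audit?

Yes — the Larksea Water Board must disclose the audit.

Exception (a) fails — the audit relates to a closed matter.
Exception (b): the registered capacity is 3,390 units, under the 3,530 units limit; a current Class D Certificate is held — every condition holds. Turning to paragraph (f): (f) operates — assessed value is $112,000, under the $128,500 limit. So (b) is unavailable.
Exception (c) does not apply: the audit carries no privilege marking.
Exception (d) fails — the agency head declined to issue a security-exemption finding.
Exception (e)'s conditions are all satisfied: the number of pages in the record is 42, less than the 44 limit; a current Standing Declaration is held. But: (i) applies — the compliance score is 54 points, below the 62 points limit. (j) applies (Amara is the subject of the audit), but is set aside by (k): (k) operates against (j): a current Schedule A Declaration is held. (l) applies (the record's age is 24 years, meeting the 23 years threshold), but is itself disapplied by (m): (m) operates against (l): a current Provisional Clearance is held. (e) is therefore removed.
Every exception is unavailable, so the rule governs.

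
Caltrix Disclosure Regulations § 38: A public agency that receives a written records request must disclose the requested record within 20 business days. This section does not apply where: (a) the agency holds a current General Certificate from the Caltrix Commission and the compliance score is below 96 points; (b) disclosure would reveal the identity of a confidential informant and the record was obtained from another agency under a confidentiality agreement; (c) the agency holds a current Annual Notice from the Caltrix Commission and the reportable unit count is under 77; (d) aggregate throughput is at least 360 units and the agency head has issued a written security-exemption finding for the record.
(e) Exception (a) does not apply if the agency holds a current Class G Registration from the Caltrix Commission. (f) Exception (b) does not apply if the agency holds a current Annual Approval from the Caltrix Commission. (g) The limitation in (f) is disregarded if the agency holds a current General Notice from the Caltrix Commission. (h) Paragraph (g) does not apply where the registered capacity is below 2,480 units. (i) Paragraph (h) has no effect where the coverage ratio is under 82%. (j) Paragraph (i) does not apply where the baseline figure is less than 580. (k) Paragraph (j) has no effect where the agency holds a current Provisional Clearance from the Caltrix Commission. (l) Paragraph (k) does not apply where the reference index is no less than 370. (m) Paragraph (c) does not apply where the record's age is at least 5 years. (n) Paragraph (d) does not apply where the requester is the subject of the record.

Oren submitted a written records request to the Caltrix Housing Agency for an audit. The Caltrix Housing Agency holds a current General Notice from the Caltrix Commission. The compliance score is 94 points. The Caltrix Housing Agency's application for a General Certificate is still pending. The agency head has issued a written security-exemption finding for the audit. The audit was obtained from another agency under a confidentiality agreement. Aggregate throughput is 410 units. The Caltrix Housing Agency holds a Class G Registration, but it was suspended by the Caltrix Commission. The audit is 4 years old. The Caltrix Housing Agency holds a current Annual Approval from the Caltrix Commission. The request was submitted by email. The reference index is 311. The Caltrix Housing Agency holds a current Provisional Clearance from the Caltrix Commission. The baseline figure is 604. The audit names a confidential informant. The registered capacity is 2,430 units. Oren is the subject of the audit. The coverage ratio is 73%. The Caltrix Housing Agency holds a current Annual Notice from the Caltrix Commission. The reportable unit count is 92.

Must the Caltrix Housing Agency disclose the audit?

No — exception (b) applies; the Caltrix Housing Agency is not required to disclose the audit.

Exception (a) fails — no current General Certificate is held.
Exception (b): the audit names a confidential informant; the audit was obtained under a confidentiality agreement — every condition holds. As to paragraphs (f)–(l): (f) would limit (b) — a current Annual Approval is held — but (g) sets (f) aside: (g) operates against (f): a current General Notice is held. (h) operates (the registered capacity is 2,430 units, below the 2,480 units limit), but is overridden by (i): (i) operates against (h): the coverage ratio is 73%, under the 82% limit. (j), which would lift (i), does not operate here — the baseline figure is 604, not less than 580. (b) remains available.
Exception (c) does not apply: the reportable unit count is 92, not under 77.
Exception (d): aggregate throughput is 410 units, meeting the 360 units threshold; a written security-exemption finding has been issued — every condition holds. But: (n) is engaged — Oren is the subject of the audit. (d) is therefore removed.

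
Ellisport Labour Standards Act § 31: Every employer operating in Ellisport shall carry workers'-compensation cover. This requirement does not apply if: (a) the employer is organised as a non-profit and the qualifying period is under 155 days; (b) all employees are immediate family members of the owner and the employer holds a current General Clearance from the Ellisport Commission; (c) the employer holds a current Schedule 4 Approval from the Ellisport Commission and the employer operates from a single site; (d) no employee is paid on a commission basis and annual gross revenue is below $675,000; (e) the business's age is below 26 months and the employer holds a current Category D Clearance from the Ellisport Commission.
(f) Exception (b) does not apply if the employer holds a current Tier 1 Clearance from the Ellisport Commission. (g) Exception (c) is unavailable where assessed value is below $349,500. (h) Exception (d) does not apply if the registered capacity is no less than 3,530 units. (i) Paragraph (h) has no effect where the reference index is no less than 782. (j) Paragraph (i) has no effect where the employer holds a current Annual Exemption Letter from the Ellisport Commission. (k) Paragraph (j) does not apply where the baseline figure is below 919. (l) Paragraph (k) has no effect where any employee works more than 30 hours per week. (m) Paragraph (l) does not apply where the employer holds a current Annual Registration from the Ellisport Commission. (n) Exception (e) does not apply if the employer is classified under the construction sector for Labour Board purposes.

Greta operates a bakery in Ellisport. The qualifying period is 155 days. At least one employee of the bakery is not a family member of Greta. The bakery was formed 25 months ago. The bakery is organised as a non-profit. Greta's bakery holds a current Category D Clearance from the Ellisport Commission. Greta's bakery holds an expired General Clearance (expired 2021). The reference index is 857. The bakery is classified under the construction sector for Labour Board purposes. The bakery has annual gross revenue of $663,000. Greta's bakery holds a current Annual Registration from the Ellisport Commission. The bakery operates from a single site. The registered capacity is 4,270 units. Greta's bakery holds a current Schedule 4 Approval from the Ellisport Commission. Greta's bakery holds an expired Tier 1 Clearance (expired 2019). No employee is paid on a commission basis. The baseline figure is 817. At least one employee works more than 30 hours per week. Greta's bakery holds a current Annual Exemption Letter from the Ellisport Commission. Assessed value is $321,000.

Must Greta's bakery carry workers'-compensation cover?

Exception (a) does not apply: the qualifying period is 155 days, not under 155 days.
Exception (b) does not apply: at least one employee is not a family member.
Exception (c): a current Schedule 4 Approval is held; the employer operates from a single site — every condition holds. Turning to paragraph (g): (g) applies — assessed value is $321,000, below the $349,500 limit. (c) is therefore removed.
Exception (d) is satisfied on its face — no employee is paid on commission; annual gross revenue is $663,000, below the $675,000 limit. Under paragraphs (h)–(m): (h) would limit (d) — the registered capacity is 4,270 units, meeting the 3,530 units threshold — but (i) sets (h) aside: (i) operates against (h): the reference index is 857, meeting the 782 threshold. (j) applies (a current Annual Exemption Letter is held), but is set aside by (k): (k) applies — the baseline figure is 817, below the 919 limit. (l) operates (at least one employee exceeds 30 hours/week), but is displaced by (m): (m) is engaged — a current Annual Registration is held. Exception (d) stands.
Exception (e): the business's age is 25 months, below the 26 months limit; a current Category D Clearance is held — every condition holds. But applying paragraph (n): (n) operates against (e): the bakery is classified under the construction sector. (e) is therefore removed.

No — exception (d) applies; Greta's bakery is not required to carry workers'-compensation cover.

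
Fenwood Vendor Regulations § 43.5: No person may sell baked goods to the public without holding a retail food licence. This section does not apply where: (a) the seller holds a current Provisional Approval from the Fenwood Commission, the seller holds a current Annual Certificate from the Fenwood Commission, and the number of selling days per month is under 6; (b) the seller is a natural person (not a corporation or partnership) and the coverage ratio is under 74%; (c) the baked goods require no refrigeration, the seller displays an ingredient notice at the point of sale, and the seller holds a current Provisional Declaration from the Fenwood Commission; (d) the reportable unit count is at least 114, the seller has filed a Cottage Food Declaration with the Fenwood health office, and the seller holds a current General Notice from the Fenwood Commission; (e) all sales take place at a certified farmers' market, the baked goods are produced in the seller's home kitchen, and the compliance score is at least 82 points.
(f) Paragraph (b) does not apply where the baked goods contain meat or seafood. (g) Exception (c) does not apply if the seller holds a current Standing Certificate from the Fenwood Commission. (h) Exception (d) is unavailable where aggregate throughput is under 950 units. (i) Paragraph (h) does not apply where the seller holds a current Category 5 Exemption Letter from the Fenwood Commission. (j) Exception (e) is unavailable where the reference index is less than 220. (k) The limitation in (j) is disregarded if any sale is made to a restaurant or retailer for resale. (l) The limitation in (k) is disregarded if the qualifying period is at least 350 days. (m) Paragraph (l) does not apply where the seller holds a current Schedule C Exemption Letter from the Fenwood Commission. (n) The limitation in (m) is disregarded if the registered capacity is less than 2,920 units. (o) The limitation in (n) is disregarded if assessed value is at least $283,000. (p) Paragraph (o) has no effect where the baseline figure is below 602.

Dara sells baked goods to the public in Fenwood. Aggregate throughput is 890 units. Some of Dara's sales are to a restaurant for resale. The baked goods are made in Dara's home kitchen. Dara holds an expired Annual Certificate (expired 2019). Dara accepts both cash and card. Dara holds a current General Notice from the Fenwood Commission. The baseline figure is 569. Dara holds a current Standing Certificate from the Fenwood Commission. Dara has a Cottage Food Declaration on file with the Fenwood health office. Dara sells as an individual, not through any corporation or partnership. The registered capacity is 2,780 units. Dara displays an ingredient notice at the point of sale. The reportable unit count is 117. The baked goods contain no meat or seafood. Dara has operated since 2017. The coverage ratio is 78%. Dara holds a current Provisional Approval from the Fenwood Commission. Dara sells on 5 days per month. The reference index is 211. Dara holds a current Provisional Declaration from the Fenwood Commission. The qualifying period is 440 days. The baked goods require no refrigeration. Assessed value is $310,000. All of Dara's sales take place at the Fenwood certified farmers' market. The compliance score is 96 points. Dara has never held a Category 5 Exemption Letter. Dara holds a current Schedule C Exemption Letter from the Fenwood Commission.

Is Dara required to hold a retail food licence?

Exception (a) fails — no current Annual Certificate is held.
Exception (b) does not apply: the coverage ratio is 78%, not under 74%.
Exception (c): the baked goods are shelf-stable; an ingredient notice is displayed; a current Provisional Declaration is held — every condition holds. But applying paragraph (g): (g) applies — a current Standing Certificate is held. (c) is therefore removed.
Exception (d)'s conditions are all satisfied: the reportable unit count is 117, meeting the 114 threshold; a Cottage Food Declaration is on file; a current General Notice is held. But: (h) operates against (d): aggregate throughput is 890 units, under the 950 units limit. (i) is not triggered (no current Category 5 Exemption Letter is held), so (h) stands. (d) is therefore removed.
Exception (e)'s conditions are all satisfied: all sales are at a certified farmers' market; the baked goods are home-kitchen produced; the compliance score is 96 points, meeting the 82 points threshold. Turning to paragraphs (j)–(p): (j) operates against (e): the reference index is 211, less than the 220 limit. (k) would limit (j) — some sales are to a restaurant for resale — but (l) sets (k) aside: (l) operates against (k): the qualifying period is 440 days, meeting the 350 days threshold. (m) is triggered (a current Schedule C Exemption Letter is held), but is displaced by (n): (n) operates against (m): the registered capacity is 2,780 units, less than the 2,920 units limit. (o) is engaged (assessed value is $310,000, meeting the $283,000 threshold), but is displaced by (p): (p) operates against (o): the baseline figure is 569, below the 602 limit. (e) is therefore removed.
No exception applies. The general rule governs.

Yes — Dara must hold a retail food licence.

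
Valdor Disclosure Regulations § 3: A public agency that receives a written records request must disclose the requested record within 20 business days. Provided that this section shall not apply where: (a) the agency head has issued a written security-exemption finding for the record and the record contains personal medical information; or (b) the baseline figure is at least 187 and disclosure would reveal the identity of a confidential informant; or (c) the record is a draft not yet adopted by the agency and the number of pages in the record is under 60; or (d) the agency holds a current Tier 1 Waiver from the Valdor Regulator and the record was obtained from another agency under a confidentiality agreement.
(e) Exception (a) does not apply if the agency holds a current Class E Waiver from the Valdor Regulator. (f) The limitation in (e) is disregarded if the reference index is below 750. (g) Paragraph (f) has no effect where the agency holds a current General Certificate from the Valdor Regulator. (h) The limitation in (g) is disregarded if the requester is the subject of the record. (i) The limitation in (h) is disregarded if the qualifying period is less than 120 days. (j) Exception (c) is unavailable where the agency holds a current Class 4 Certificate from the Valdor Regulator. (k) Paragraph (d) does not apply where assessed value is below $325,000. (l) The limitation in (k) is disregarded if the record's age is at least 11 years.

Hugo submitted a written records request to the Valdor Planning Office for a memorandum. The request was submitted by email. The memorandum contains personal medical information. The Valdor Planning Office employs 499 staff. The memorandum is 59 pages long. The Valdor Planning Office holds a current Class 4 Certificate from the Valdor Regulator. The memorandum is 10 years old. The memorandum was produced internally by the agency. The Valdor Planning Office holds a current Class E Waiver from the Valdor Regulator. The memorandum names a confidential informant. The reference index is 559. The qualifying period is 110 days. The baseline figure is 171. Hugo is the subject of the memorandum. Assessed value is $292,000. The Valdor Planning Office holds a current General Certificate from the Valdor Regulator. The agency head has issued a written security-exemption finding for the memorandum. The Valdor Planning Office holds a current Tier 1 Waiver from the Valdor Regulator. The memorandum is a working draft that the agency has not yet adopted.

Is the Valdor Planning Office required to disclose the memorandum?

Exception (a): a written security-exemption finding has been issued; the memorandum contains personal medical information — every condition holds. Turning to paragraphs (e)–(i): (e) operates — a current Class E Waiver is held. (f) would limit (e) — the reference index is 559, below the 750 limit — but (g) sets (f) aside: (g) operates against (f): a current General Certificate is held. (h) would limit (g) — Hugo is the subject of the memorandum — but (i) sets (h) aside: (i) operates against (h): the qualifying period is 110 days, less than the 120 days limit. (a) is therefore removed.
Exception (b) does not apply: the baseline figure is 171, short of 187.
Exception (c): the memorandum is an unadopted draft; the number of pages in the record is 59, under the 60 limit — every condition holds. But applying paragraph (j): (j) operates against (c): a current Class 4 Certificate is held. Exception (c) does not apply.
Exception (d) requires that the record was obtained from another agency under a confidentiality agreement; but the memorandum was produced internally, so (d) is unavailable.
No exception is made out. the Valdor Planning Office falls within the general rule.

Yes — the Valdor Planning Office must disclose the memorandum.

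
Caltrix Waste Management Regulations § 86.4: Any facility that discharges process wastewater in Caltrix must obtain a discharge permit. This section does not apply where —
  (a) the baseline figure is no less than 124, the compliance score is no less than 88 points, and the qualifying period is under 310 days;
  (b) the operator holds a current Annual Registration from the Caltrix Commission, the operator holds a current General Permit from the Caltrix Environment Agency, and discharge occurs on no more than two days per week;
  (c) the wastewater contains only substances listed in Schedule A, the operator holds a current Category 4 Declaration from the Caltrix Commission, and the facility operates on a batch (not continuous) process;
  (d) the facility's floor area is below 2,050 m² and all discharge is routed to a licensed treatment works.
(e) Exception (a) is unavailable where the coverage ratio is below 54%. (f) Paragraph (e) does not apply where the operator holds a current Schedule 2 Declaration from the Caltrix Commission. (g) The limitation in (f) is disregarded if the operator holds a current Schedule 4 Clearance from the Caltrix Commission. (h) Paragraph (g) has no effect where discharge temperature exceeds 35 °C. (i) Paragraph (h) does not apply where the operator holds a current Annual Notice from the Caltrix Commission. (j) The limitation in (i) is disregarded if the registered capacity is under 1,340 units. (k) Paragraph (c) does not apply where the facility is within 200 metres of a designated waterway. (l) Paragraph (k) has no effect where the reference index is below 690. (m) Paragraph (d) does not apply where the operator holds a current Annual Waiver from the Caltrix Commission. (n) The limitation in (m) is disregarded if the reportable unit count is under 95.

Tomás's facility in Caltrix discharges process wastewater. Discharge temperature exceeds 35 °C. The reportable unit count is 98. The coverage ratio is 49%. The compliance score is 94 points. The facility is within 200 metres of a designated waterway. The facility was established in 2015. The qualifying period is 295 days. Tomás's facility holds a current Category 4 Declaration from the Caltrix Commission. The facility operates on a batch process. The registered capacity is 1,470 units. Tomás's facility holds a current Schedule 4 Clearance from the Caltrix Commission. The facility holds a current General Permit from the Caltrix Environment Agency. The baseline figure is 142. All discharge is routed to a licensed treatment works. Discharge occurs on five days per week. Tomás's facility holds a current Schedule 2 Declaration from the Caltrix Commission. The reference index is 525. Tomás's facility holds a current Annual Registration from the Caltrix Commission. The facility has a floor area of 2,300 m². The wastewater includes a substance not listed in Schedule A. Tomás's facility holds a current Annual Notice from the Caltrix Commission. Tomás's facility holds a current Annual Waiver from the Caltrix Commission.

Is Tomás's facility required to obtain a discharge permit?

Yes — Tomás's facility must obtain a discharge permit.

Exception (a): the baseline figure is 142, meeting the 124 threshold; the compliance score is 94 points, meeting the 88 points threshold; the qualifying period is 295 days, under the 310 days limit — every condition holds. But: (e) operates against (a): the coverage ratio is 49%, below the 54% limit. (f) would limit (e) — a current Schedule 2 Declaration is held — but (g) sets (f) aside: (g) applies — a current Schedule 4 Clearance is held. (h) is triggered (discharge temperature exceeds 35 °C), but is itself disapplied by (i): (i) is triggered — a current Annual Notice is held. (j), which would lift (i), does not operate here — the registered capacity is 1,470 units, not under 1,340 units. (a) is therefore removed.
Exception (b) does not apply: discharge occurs on five days per week.
Exception (c) requires that the wastewater contains only substances listed in Schedule A; but the wastewater includes a non-Schedule-A substance, so (c) is unavailable.
Exception (d) requires that the facility's floor area is below 2,050 m²; but the facility's floor area is 2,300 m², not below 2,050 m², so (d) is unavailable.
Every exception is unavailable, so the rule governs.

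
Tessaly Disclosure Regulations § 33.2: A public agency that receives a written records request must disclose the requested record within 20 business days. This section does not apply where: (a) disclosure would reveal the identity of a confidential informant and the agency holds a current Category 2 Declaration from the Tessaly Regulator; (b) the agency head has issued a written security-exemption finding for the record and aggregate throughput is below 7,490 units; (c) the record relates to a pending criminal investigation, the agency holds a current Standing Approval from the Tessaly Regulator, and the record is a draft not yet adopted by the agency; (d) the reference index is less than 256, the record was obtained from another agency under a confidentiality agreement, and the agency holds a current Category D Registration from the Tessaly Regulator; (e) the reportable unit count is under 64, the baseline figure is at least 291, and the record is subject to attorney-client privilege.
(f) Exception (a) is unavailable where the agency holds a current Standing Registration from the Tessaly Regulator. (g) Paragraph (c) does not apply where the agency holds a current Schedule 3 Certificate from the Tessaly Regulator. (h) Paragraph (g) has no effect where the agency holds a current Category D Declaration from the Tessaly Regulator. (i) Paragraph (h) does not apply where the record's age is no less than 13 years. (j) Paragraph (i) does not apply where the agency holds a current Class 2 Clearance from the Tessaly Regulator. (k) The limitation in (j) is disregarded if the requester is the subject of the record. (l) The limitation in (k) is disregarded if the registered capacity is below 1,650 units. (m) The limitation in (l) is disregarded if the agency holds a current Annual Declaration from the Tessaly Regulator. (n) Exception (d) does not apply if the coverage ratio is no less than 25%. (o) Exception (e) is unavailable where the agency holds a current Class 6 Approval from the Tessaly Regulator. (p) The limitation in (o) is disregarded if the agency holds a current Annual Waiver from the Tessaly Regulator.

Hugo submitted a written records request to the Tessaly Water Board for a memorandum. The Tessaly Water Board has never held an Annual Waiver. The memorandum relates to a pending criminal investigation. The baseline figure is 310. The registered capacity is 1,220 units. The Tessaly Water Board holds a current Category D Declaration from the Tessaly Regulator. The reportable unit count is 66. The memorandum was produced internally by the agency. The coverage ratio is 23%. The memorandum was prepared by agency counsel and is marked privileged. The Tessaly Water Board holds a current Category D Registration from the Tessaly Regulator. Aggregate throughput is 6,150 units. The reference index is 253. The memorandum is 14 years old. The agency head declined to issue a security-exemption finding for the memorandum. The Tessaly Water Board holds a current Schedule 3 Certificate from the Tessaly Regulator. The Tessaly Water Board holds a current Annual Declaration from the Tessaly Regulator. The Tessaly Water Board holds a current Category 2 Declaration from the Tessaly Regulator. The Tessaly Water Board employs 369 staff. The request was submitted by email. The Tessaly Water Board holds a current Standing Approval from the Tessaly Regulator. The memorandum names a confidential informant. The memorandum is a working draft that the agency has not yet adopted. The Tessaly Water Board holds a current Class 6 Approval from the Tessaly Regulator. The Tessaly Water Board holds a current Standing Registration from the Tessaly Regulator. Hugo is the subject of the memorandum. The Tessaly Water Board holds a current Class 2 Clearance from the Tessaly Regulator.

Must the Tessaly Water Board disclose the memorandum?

All of (a)'s requirements are met (the memorandum names a confidential informant; a current Category 2 Declaration is held). Turning to paragraph (f): (f) operates — a current Standing Registration is held. So (a) is unavailable.
Exception (b) does not apply: the agency head declined to issue a security-exemption finding.
All of (c)'s requirements are met (the memorandum relates to a pending investigation; a current Standing Approval is held; the memorandum is an unadopted draft). Turning to paragraphs (g)–(m): (g) is engaged — a current Schedule 3 Certificate is held. (h) applies (a current Category D Declaration is held), but is overridden by (i): (i) operates against (h): the record's age is 14 years, meeting the 13 years threshold. (j) would limit (i) — a current Class 2 Clearance is held — but (k) sets (j) aside: (k) operates against (j): Hugo is the subject of the memorandum. (l) applies (the registered capacity is 1,220 units, below the 1,650 units limit), but is itself disapplied by (m): (m) operates against (l): a current Annual Declaration is held. So (c) is unavailable.
Exception (d) requires that the record was obtained from another agency under a confidentiality agreement; but the memorandum was produced internally, so (d) is unavailable.
Exception (e) does not apply: the reportable unit count is 66, not under 64.
No exception applies. The general rule governs.

Yes — the Tessaly Water Board must disclose the memorandum.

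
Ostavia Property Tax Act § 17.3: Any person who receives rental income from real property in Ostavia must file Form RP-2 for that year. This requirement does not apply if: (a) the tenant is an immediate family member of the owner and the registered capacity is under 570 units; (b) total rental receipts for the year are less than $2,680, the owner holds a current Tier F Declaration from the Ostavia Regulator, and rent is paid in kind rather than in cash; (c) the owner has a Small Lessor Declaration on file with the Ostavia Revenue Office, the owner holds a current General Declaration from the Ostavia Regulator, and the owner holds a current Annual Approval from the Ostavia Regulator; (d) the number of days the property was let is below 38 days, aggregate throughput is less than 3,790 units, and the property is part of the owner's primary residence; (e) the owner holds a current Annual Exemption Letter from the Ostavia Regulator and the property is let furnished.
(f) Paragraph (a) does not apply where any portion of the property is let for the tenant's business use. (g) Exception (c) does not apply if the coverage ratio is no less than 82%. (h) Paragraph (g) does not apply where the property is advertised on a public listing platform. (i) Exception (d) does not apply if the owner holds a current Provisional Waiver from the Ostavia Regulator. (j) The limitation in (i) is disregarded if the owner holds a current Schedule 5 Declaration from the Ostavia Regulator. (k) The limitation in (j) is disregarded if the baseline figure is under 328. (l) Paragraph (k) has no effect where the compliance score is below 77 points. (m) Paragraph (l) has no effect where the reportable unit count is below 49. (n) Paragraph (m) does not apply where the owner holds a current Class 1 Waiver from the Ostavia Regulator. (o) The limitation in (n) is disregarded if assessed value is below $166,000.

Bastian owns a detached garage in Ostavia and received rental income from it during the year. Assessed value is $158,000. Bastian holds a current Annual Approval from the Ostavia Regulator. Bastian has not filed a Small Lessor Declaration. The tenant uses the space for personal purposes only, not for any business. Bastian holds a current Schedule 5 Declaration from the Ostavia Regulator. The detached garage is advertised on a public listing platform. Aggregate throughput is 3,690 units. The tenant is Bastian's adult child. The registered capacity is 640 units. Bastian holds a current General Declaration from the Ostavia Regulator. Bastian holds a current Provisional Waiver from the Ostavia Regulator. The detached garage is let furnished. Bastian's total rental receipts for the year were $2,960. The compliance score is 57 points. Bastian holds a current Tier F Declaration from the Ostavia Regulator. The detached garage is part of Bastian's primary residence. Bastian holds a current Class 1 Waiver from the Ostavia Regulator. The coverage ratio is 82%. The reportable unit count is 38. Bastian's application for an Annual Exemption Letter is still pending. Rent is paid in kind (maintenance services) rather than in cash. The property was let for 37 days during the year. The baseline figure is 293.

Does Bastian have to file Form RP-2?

Yes — Bastian must file Form RP-2.

Exception (a) does not apply: the registered capacity is 640 units, not under 570 units.
Exception (b) does not apply: total rental receipts for the year are $2,960, not less than $2,680.
Exception (c) does not apply: no Small Lessor Declaration is on file.
Exception (d): the number of days the property was let is 37 days, below the 38 days limit; aggregate throughput is 3,690 units, less than the 3,790 units limit; the detached garage is part of the primary residence — every condition holds. But: (i) is engaged — a current Provisional Waiver is held. (j) would limit (i) — a current Schedule 5 Declaration is held — but (k) sets (j) aside: (k) operates against (j): the baseline figure is 293, under the 328 limit. (l) would limit (k) — the compliance score is 57 points, below the 77 points limit — but (m) sets (l) aside: (m) operates against (l): the reportable unit count is 38, below the 49 limit. (n) operates (a current Class 1 Waiver is held), but is itself disapplied by (o): (o) operates — assessed value is $158,000, below the $166,000 limit. So (d) is unavailable.
Exception (e) fails — there is no Annual Exemption Letter in force.
Every exception is unavailable, so the rule governs.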